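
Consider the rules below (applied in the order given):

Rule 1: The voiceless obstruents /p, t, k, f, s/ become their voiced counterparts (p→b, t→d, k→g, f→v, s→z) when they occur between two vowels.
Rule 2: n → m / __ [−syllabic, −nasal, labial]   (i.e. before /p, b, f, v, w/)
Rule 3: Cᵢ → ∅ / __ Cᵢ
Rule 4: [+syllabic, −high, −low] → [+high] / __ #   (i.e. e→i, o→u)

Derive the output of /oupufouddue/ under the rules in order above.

oubuvoudui

Rule 1 (intervocalic voicing): /p/ is a voiceless obstruent between vowels /u/ and /u/, so it voices to [b]. /f/ is a voiceless obstruent between vowels /u/ and /o/, so it voices to [v]. /oupufouddue/ → oubuvouddue.
Rule 2 (nasal place assimilation): no segment meets the environment; /oubuvouddue/ is unchanged.
Rule 3 (degemination): /dd/ is a geminate; the first /d/ deletes. /oubuvouddue/ → oubuvoudue.
Rule 4 (final vowel raising): /e/ is a mid vowel in word-final position, so it raises to [i]. /oubuvoudue/ → oubuvoudui.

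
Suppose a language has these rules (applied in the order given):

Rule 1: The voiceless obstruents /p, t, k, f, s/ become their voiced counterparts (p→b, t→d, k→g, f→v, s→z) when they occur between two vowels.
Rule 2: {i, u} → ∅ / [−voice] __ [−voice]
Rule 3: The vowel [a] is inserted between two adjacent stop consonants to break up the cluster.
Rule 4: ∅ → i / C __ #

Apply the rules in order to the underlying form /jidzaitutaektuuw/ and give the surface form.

Rule 1 (intervocalic voicing): /t/ is a voiceless obstruent between vowels /i/ and /u/, so it voices to [d]. /t/ is a voiceless obstruent between vowels /u/ and /a/, so it voices to [d]. /jidzaitutaektuuw/ → jidzaidudaektuuw.
Rule 2 (high vowel syncope): no segment meets the environment; /jidzaidudaektuuw/ is unchanged.
Rule 3 (stop-cluster a-epenthesis): /k/ and /t/ form a stop–stop cluster, so [a] is inserted between them. /jidzaidudaektuuw/ → jidzaidudaekatuuw.
Rule 4 (final i-epenthesis): the form ends in the consonant /w/, so [i] is inserted word-finally. /jidzaidudaekatuuw/ → jidzaidudaekatuuwi.

jidzaidudaekatuuwi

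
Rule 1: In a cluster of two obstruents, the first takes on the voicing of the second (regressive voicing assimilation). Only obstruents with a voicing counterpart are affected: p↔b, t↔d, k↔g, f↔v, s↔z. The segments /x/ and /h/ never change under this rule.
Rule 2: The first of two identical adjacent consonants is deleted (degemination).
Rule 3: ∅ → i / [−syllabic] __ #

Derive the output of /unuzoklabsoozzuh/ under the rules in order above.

Rule 1 (regressive voicing assimilation): /b/ precedes the voiceless obstruent /s/, so it devoices to [p] by assimilation. /unuzoklabsoozzuh/ → unuzoklapsoozzuh.
Rule 2 (degemination): /zz/ is a geminate; the first /z/ deletes. /unuzoklapsoozzuh/ → unuzoklapsoozuh.
Rule 3 (final i-epenthesis): the form ends in the consonant /h/, so [i] is inserted word-finally. /unuzoklapsoozuh/ → unuzoklapsoozuhi.

unuzoklapsoozuhi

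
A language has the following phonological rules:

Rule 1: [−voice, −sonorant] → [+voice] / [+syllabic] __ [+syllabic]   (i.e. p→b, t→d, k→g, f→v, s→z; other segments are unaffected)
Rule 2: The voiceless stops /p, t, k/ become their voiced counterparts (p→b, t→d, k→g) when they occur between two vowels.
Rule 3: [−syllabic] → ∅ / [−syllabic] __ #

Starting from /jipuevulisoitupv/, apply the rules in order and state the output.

jibuevulizoidup

Rule 1 (intervocalic voicing): /p/ is a voiceless obstruent between vowels /i/ and /u/, so it voices to [b]. /s/ is a voiceless obstruent between vowels /i/ and /o/, so it voices to [z]. /t/ is a voiceless obstruent between vowels /i/ and /u/, so it voices to [d]. /jipuevulisoitupv/ → jibuevulizoidupv.
Rule 2 (intervocalic voicing): no segment meets the environment; /jibuevulizoidupv/ is unchanged.
Rule 3 (final cluster simplification): /v/ is the second consonant of a word-final cluster /pv/, so it deletes. /jibuevulizoidupv/ → jibuevulizoidup.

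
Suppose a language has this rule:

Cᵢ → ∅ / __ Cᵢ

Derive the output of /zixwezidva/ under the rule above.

No segment of /zixwezidva/ meets the structural description of the rule, so the form surfaces unchanged.

zixwezidva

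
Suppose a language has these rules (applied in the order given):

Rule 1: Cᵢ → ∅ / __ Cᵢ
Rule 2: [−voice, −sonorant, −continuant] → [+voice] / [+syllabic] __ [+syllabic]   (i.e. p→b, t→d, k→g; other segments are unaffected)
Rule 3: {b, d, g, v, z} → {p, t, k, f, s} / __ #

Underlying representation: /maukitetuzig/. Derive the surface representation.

maugideduzik

Rule 1 (degemination): no segment meets the environment; /maukitetuzig/ is unchanged.
Rule 2 (intervocalic voicing): /k/ is a voiceless stop between vowels /u/ and /i/, so it voices to [g]. /t/ is a voiceless stop between vowels /i/ and /e/, so it voices to [d]. /t/ is a voiceless stop between vowels /e/ and /u/, so it voices to [d]. /maukitetuzig/ → maugideduzig.
Rule 3 (final devoicing): /g/ is a voiced obstruent in word-final position, so it devoices to [k]. /maugideduzig/ → maugideduzik.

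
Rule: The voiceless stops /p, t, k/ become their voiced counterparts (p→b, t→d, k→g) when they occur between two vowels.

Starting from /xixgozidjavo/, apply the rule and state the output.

No segment of /xixgozidjavo/ meets the structural description of the rule, so the form surfaces unchanged.

xixgozidjavo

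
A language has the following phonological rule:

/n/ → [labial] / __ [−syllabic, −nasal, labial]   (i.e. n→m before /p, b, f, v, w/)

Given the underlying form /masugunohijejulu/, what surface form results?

No segment of /masugunohijejulu/ meets the structural description of the rule, so the form surfaces unchanged.

masugunohijejulu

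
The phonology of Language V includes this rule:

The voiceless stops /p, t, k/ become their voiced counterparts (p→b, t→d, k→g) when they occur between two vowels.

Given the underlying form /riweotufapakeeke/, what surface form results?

riweodufabageege

/t/ is a voiceless stop between vowels /o/ and /u/, so it voices to [d].
/p/ is a voiceless stop between vowels /a/ and /a/, so it voices to [b].
/k/ is a voiceless stop between vowels /a/ and /e/, so it voices to [g].
/k/ is a voiceless stop between vowels /e/ and /e/, so it voices to [g].
Surface form: [riweodufabageege].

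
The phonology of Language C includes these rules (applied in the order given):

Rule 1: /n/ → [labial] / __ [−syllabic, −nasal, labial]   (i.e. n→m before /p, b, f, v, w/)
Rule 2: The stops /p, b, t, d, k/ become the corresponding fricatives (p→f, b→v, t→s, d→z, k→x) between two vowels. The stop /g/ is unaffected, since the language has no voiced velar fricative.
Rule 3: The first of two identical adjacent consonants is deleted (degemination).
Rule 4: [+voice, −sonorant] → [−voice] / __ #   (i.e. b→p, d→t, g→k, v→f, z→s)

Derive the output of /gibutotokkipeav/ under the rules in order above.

Rule 1 (nasal place assimilation): no segment meets the environment; /gibutotokkipeav/ is unchanged.
Rule 2 (intervocalic spirantization): /b/ is a stop between vowels /i/ and /u/, so it spirantizes to the fricative [v]. /t/ is a stop between vowels /u/ and /o/, so it spirantizes to the fricative [s]. /t/ is a stop between vowels /o/ and /o/, so it spirantizes to the fricative [s]. /p/ is a stop between vowels /i/ and /e/, so it spirantizes to the fricative [f]. /gibutotokkipeav/ → givusosokkifeav.
Rule 3 (degemination): /kk/ is a geminate; the first /k/ deletes. /givusosokkifeav/ → givusosokifeav.
Rule 4 (final devoicing): /v/ is a voiced obstruent in word-final position, so it devoices to [f]. /givusosokifeav/ → givusosokifeaf.

givusosokifeaf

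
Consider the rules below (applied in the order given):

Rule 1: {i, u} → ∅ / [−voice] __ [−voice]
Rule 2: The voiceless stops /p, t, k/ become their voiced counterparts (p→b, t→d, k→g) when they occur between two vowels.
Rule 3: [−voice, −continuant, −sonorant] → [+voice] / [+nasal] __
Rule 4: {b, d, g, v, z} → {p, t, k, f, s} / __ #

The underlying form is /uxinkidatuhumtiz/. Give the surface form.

uxingidathumdis

Rule 1 (high vowel syncope): /u/ is a high vowel flanked by voiceless consonants /t/ and /h/, so it deletes. /uxinkidatuhumtiz/ → uxinkidathumtiz.
Rule 2 (intervocalic voicing): no segment meets the environment; /uxinkidathumtiz/ is unchanged.
Rule 3 (post-nasal voicing): /k/ is a voiceless stop immediately after the nasal /n/, so it voices to [g]. /t/ is a voiceless stop immediately after the nasal /m/, so it voices to [d]. /uxinkidathumtiz/ → uxingidathumdiz.
Rule 4 (final devoicing): /z/ is a voiced obstruent in word-final position, so it devoices to [s]. /uxingidathumdiz/ → uxingidathumdis.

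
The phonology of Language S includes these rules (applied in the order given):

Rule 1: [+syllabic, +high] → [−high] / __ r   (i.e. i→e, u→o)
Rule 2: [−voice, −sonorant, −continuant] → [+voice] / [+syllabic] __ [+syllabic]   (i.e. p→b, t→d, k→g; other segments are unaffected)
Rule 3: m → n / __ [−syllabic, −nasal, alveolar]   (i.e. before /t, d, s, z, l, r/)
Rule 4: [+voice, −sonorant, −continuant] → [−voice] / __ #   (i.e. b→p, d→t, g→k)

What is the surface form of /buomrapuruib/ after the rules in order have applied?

buonraboruip

Rule 1 (pre-rhotic lowering): /u/ is a high vowel immediately before /r/, so it lowers to [o]. /buomrapuruib/ → buomraporuib.
Rule 2 (intervocalic voicing): /p/ is a voiceless stop between vowels /a/ and /o/, so it voices to [b]. /buomraporuib/ → buomraboruib.
Rule 3 (nasal place assimilation): /m/ precedes the alveolar consonant /r/, so it assimilates in place to [n]. /buomraboruib/ → buonraboruib.
Rule 4 (final devoicing): /b/ is a voiced stop in word-final position, so it devoices to [p]. /buonraboruib/ → buonraboruip.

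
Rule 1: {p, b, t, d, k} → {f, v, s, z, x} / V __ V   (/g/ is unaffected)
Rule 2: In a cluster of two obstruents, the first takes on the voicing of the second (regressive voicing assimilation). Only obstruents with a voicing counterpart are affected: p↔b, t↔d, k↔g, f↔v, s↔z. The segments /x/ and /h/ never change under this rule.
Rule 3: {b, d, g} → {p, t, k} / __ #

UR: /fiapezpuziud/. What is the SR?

fiafespuziut

Rule 1 (intervocalic spirantization): /p/ is a stop between vowels /a/ and /e/, so it spirantizes to the fricative [f]. /fiapezpuziud/ → fiafezpuziud.
Rule 2 (regressive voicing assimilation): /z/ precedes the voiceless obstruent /p/, so it devoices to [s] by assimilation. /fiafezpuziud/ → fiafespuziud.
Rule 3 (final devoicing): /d/ is a voiced stop in word-final position, so it devoices to [t]. /fiafespuziud/ → fiafespuziut.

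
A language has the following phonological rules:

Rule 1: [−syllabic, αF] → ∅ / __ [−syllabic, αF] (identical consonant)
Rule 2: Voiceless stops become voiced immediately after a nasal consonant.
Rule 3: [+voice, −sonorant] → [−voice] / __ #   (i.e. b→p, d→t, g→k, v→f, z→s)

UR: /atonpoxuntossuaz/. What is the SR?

Rule 1 (degemination): /ss/ is a geminate; the first /s/ deletes. /atonpoxuntossuaz/ → atonpoxuntosuaz.
Rule 2 (post-nasal voicing): /p/ is a voiceless stop immediately after the nasal /n/, so it voices to [b]. /t/ is a voiceless stop immediately after the nasal /n/, so it voices to [d]. /atonpoxuntosuaz/ → atonboxundosuaz.
Rule 3 (final devoicing): /z/ is a voiced obstruent in word-final position, so it devoices to [s]. /atonboxundosuaz/ → atonboxundosuas.

atonboxundosuas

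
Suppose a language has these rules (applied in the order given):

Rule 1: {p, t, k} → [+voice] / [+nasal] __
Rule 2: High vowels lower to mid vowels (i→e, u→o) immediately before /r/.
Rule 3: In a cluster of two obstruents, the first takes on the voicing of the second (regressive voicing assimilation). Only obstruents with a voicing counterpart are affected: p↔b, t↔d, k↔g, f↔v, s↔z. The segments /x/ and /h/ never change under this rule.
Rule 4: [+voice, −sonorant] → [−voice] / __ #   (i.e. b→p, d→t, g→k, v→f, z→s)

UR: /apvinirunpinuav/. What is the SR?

Rule 1 (post-nasal voicing): /p/ is a voiceless stop immediately after the nasal /n/, so it voices to [b]. /apvinirunpinuav/ → apvinirunbinuav.
Rule 2 (pre-rhotic lowering): /i/ is a high vowel immediately before /r/, so it lowers to [e]. /apvinirunbinuav/ → apvinerunbinuav.
Rule 3 (regressive voicing assimilation): /p/ precedes the voiced obstruent /v/, so it voices to [b] by assimilation. /apvinerunbinuav/ → abvinerunbinuav.
Rule 4 (final devoicing): /v/ is a voiced obstruent in word-final position, so it devoices to [f]. /abvinerunbinuav/ → abvinerunbinuaf.

abvinerunbinuaf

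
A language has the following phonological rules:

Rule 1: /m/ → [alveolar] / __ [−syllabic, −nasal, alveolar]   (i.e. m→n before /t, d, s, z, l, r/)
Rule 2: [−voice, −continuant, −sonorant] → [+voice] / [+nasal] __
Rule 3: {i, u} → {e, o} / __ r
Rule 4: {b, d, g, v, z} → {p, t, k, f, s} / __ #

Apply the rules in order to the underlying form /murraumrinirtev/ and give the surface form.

morraunrinertef

Rule 1 (nasal place assimilation): /m/ precedes the alveolar consonant /r/, so it assimilates in place to [n]. /murraumrinirtev/ → murraunrinirtev.
Rule 2 (post-nasal voicing): no segment meets the environment; /murraunrinirtev/ is unchanged.
Rule 3 (pre-rhotic lowering): /u/ is a high vowel immediately before /r/, so it lowers to [o]. /i/ is a high vowel immediately before /r/, so it lowers to [e]. /murraunrinirtev/ → morraunrinertev.
Rule 4 (final devoicing): /v/ is a voiced obstruent in word-final position, so it devoices to [f]. /morraunrinertev/ → morraunrinertef.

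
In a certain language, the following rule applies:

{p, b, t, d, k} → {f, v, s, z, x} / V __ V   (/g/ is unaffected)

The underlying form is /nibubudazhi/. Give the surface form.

/b/ is a stop between vowels /i/ and /u/, so it spirantizes to the fricative [v].
/b/ is a stop between vowels /u/ and /u/, so it spirantizes to the fricative [v].
/d/ is a stop between vowels /u/ and /a/, so it spirantizes to the fricative [z].
Surface form: [nivuvuzazhi].

nivuvuzazhi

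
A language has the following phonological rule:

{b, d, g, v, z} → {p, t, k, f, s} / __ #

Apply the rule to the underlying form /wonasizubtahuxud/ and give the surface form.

wonasizubtahuxut

/d/ is a voiced obstruent in word-final position, so it devoices to [t].
The other instances of /z/, /b/ do not occur in the required environment and remain unchanged.
Surface form: [wonasizubtahuxut].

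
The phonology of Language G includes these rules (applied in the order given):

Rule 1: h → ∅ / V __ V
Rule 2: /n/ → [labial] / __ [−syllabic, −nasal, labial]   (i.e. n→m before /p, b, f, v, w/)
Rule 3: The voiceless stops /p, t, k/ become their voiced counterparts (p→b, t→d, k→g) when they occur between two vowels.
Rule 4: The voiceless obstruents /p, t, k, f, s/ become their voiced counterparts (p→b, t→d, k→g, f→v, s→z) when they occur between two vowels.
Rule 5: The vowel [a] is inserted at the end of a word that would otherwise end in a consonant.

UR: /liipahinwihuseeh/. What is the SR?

liibaimwiuzeeha

Rule 1 (intervocalic h-deletion): /h/ occurs between vowels /a/ and /i/, so it deletes. /h/ occurs between vowels /i/ and /u/, so it deletes. /liipahinwihuseeh/ → liipainwiuseeh.
Rule 2 (nasal place assimilation): /n/ precedes the labial consonant /w/, so it assimilates in place to [m]. /liipainwiuseeh/ → liipaimwiuseeh.
Rule 3 (intervocalic voicing): /p/ is a voiceless stop between vowels /i/ and /a/, so it voices to [b]. /liipaimwiuseeh/ → liibaimwiuseeh.
Rule 4 (intervocalic voicing): /s/ is a voiceless obstruent between vowels /u/ and /e/, so it voices to [z]. /liibaimwiuseeh/ → liibaimwiuzeeh.
Rule 5 (final a-epenthesis): the form ends in the consonant /h/, so [a] is inserted word-finally. /liibaimwiuzeeh/ → liibaimwiuzeeha.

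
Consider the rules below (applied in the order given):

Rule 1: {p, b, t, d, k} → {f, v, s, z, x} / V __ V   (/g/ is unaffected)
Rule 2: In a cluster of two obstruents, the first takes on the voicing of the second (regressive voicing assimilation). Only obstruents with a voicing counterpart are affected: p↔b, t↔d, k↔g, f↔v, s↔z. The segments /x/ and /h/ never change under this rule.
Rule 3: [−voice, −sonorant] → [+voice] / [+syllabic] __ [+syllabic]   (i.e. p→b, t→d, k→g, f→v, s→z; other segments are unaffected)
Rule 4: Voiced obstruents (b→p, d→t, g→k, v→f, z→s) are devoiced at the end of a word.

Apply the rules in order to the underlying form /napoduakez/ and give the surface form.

Rule 1 (intervocalic spirantization): /p/ is a stop between vowels /a/ and /o/, so it spirantizes to the fricative [f]. /d/ is a stop between vowels /o/ and /u/, so it spirantizes to the fricative [z]. /k/ is a stop between vowels /a/ and /e/, so it spirantizes to the fricative [x]. /napoduakez/ → nafozuaxez.
Rule 2 (regressive voicing assimilation): no segment meets the environment; /nafozuaxez/ is unchanged.
Rule 3 (intervocalic voicing): /f/ is a voiceless obstruent between vowels /a/ and /o/, so it voices to [v]. /nafozuaxez/ → navozuaxez.
Rule 4 (final devoicing): /z/ is a voiced obstruent in word-final position, so it devoices to [s]. /navozuaxez/ → navozuaxes.

navozuaxes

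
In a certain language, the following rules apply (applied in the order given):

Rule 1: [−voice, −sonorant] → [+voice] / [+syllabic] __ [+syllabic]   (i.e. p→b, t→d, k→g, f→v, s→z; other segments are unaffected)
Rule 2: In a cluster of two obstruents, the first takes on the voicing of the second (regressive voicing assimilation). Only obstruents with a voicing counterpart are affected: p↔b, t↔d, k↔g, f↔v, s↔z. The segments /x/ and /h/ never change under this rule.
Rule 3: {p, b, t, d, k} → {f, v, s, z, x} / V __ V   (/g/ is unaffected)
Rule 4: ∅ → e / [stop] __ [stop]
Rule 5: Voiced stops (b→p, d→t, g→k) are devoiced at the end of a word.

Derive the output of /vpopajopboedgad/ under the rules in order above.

Rule 1 (intervocalic voicing): /p/ is a voiceless obstruent between vowels /o/ and /a/, so it voices to [b]. /vpopajopboedgad/ → vpobajopboedgad.
Rule 2 (regressive voicing assimilation): /v/ precedes the voiceless obstruent /p/, so it devoices to [f] by assimilation. /p/ precedes the voiced obstruent /b/, so it voices to [b] by assimilation. /vpobajopboedgad/ → fpobajobboedgad.
Rule 3 (intervocalic spirantization): /b/ is a stop between vowels /o/ and /a/, so it spirantizes to the fricative [v]. /fpobajobboedgad/ → fpovajobboedgad.
Rule 4 (stop-cluster e-epenthesis): /b/ and /b/ form a stop–stop cluster, so [e] is inserted between them. /d/ and /g/ form a stop–stop cluster, so [e] is inserted between them. /fpovajobboedgad/ → fpovajobeboedegad.
Rule 5 (final devoicing): /d/ is a voiced stop in word-final position, so it devoices to [t]. /fpovajobeboedegad/ → fpovajobeboedegat.

fpovajobeboedegat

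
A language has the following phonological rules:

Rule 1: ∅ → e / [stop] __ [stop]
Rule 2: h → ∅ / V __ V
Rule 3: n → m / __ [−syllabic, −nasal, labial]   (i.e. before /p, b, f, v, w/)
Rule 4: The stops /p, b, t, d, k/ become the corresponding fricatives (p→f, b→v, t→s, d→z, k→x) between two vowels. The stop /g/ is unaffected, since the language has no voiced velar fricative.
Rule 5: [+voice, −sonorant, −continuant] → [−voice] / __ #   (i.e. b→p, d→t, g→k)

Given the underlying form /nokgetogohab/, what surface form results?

Rule 1 (stop-cluster e-epenthesis): /k/ and /g/ form a stop–stop cluster, so [e] is inserted between them. /nokgetogohab/ → nokegetogohab.
Rule 2 (intervocalic h-deletion): /h/ occurs between vowels /o/ and /a/, so it deletes. /nokegetogohab/ → nokegetogoab.
Rule 3 (nasal place assimilation): no segment meets the environment; /nokegetogoab/ is unchanged.
Rule 4 (intervocalic spirantization): /k/ is a stop between vowels /o/ and /e/, so it spirantizes to the fricative [x]. /t/ is a stop between vowels /e/ and /o/, so it spirantizes to the fricative [s]. /nokegetogoab/ → noxegesogoab.
Rule 5 (final devoicing): /b/ is a voiced stop in word-final position, so it devoices to [p]. /noxegesogoab/ → noxegesogoap.

noxegesogoap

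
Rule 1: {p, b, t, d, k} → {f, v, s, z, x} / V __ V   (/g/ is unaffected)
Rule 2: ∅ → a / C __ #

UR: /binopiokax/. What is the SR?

Rule 1 (intervocalic spirantization): /p/ is a stop between vowels /o/ and /i/, so it spirantizes to the fricative [f]. /k/ is a stop between vowels /o/ and /a/, so it spirantizes to the fricative [x]. /binopiokax/ → binofioxax.
Rule 2 (final a-epenthesis): the form ends in the consonant /x/, so [a] is inserted word-finally. /binofioxax/ → binofioxaxa.

binofioxaxa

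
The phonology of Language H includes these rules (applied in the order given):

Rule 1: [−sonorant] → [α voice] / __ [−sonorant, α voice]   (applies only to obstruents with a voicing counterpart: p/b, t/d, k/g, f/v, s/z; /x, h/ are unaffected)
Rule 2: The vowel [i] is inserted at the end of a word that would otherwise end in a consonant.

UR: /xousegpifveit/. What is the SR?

Rule 1 (regressive voicing assimilation): /g/ precedes the voiceless obstruent /p/, so it devoices to [k] by assimilation. /f/ precedes the voiced obstruent /v/, so it voices to [v] by assimilation. /xousegpifveit/ → xousekpivveit.
Rule 2 (final i-epenthesis): the form ends in the consonant /t/, so [i] is inserted word-finally. /xousekpivveit/ → xousekpivveiti.

xousekpivveiti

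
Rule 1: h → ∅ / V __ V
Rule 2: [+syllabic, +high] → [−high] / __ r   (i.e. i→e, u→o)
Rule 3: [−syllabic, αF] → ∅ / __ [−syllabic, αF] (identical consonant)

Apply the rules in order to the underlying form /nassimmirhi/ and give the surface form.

Rule 1 (intervocalic h-deletion): no segment meets the environment; /nassimmirhi/ is unchanged.
Rule 2 (pre-rhotic lowering): /i/ is a high vowel immediately before /r/, so it lowers to [e]. /nassimmirhi/ → nassimmerhi.
Rule 3 (degemination): /ss/ is a geminate; the first /s/ deletes. /mm/ is a geminate; the first /m/ deletes. /nassimmerhi/ → nasimerhi.

nasimerhi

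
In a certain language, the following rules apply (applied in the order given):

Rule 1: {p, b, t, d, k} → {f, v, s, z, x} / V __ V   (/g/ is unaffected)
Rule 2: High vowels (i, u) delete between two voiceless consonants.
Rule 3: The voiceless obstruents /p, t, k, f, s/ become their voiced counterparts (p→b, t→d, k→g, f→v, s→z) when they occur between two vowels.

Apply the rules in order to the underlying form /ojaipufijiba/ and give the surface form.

ojaiffijiva

Rule 1 (intervocalic spirantization): /p/ is a stop between vowels /i/ and /u/, so it spirantizes to the fricative [f]. /b/ is a stop between vowels /i/ and /a/, so it spirantizes to the fricative [v]. /ojaipufijiba/ → ojaifufijiva.
Rule 2 (high vowel syncope): /u/ is a high vowel flanked by voiceless consonants /f/ and /f/, so it deletes. /ojaifufijiva/ → ojaiffijiva.
Rule 3 (intervocalic voicing): no segment meets the environment; /ojaiffijiva/ is unchanged.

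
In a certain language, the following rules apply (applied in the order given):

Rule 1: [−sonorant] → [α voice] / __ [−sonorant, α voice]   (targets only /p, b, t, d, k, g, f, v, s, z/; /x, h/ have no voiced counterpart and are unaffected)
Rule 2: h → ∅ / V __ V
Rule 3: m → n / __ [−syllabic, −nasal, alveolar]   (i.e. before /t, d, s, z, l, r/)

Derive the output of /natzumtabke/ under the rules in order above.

Rule 1 (regressive voicing assimilation): /t/ precedes the voiced obstruent /z/, so it voices to [d] by assimilation. /b/ precedes the voiceless obstruent /k/, so it devoices to [p] by assimilation. /natzumtabke/ → nadzumtapke.
Rule 2 (intervocalic h-deletion): no segment meets the environment; /nadzumtapke/ is unchanged.
Rule 3 (nasal place assimilation): /m/ precedes the alveolar consonant /t/, so it assimilates in place to [n]. /nadzumtapke/ → nadzuntapke.

nadzuntapke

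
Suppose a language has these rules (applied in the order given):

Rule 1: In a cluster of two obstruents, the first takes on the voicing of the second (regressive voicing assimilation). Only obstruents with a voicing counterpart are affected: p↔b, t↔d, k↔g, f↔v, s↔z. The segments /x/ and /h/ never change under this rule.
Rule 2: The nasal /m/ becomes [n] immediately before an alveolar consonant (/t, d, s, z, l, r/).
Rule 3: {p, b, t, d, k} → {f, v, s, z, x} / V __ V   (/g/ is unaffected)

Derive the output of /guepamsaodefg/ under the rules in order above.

Rule 1 (regressive voicing assimilation): /f/ precedes the voiced obstruent /g/, so it voices to [v] by assimilation. /guepamsaodefg/ → guepamsaodevg.
Rule 2 (nasal place assimilation): /m/ precedes the alveolar consonant /s/, so it assimilates in place to [n]. /guepamsaodevg/ → guepansaodevg.
Rule 3 (intervocalic spirantization): /p/ is a stop between vowels /e/ and /a/, so it spirantizes to the fricative [f]. /d/ is a stop between vowels /o/ and /e/, so it spirantizes to the fricative [z]. /guepansaodevg/ → guefansaozevg.

guefansaozevg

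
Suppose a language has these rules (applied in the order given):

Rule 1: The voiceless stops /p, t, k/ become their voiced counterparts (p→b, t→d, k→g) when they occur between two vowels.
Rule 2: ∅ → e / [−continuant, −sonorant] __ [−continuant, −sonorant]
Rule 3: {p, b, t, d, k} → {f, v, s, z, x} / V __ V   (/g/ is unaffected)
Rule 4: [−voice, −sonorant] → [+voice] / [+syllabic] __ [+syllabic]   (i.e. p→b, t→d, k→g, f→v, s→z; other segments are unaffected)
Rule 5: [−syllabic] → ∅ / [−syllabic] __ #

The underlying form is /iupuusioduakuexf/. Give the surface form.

Rule 1 (intervocalic voicing): /p/ is a voiceless stop between vowels /u/ and /u/, so it voices to [b]. /k/ is a voiceless stop between vowels /a/ and /u/, so it voices to [g]. /iupuusioduakuexf/ → iubuusioduaguexf.
Rule 2 (stop-cluster e-epenthesis): no segment meets the environment; /iubuusioduaguexf/ is unchanged.
Rule 3 (intervocalic spirantization): /b/ is a stop between vowels /u/ and /u/, so it spirantizes to the fricative [v]. /d/ is a stop between vowels /o/ and /u/, so it spirantizes to the fricative [z]. /iubuusioduaguexf/ → iuvuusiozuaguexf.
Rule 4 (intervocalic voicing): /s/ is a voiceless obstruent between vowels /u/ and /i/, so it voices to [z]. /iuvuusiozuaguexf/ → iuvuuziozuaguexf.
Rule 5 (final cluster simplification): /f/ is the second consonant of a word-final cluster /xf/, so it deletes. /iuvuuziozuaguexf/ → iuvuuziozuaguex.

iuvuuziozuaguex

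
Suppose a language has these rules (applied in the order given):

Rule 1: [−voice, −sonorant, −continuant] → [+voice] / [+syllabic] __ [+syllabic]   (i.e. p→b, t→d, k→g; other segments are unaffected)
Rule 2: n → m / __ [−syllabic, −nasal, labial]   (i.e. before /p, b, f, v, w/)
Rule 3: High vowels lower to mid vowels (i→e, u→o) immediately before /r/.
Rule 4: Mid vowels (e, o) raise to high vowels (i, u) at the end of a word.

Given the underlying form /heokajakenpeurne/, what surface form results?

Rule 1 (intervocalic voicing): /k/ is a voiceless stop between vowels /o/ and /a/, so it voices to [g]. /k/ is a voiceless stop between vowels /a/ and /e/, so it voices to [g]. /heokajakenpeurne/ → heogajagenpeurne.
Rule 2 (nasal place assimilation): /n/ precedes the labial consonant /p/, so it assimilates in place to [m]. /heogajagenpeurne/ → heogajagempeurne.
Rule 3 (pre-rhotic lowering): /u/ is a high vowel immediately before /r/, so it lowers to [o]. /heogajagempeurne/ → heogajagempeorne.
Rule 4 (final vowel raising): /e/ is a mid vowel in word-final position, so it raises to [i]. /heogajagempeorne/ → heogajagempeorni.

heogajagempeorni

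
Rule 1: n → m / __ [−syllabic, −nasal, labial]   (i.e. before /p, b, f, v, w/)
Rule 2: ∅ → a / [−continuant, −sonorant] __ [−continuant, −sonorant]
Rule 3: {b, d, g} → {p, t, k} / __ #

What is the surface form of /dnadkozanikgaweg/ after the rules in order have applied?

Rule 1 (nasal place assimilation): no segment meets the environment; /dnadkozanikgaweg/ is unchanged.
Rule 2 (stop-cluster a-epenthesis): /d/ and /k/ form a stop–stop cluster, so [a] is inserted between them. /k/ and /g/ form a stop–stop cluster, so [a] is inserted between them. /dnadkozanikgaweg/ → dnadakozanikagaweg.
Rule 3 (final devoicing): /g/ is a voiced stop in word-final position, so it devoices to [k]. /dnadakozanikagaweg/ → dnadakozanikagawek.

dnadakozanikagawek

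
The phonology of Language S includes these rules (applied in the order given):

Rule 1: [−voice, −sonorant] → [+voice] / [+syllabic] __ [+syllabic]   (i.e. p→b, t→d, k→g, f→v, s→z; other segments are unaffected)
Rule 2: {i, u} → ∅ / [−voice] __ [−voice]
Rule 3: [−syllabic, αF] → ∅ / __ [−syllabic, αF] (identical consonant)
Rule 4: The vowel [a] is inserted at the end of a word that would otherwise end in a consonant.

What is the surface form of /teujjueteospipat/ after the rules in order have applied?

Rule 1 (intervocalic voicing): /t/ is a voiceless obstruent between vowels /e/ and /e/, so it voices to [d]. /p/ is a voiceless obstruent between vowels /i/ and /a/, so it voices to [b]. /teujjueteospipat/ → teujjuedeospibat.
Rule 2 (high vowel syncope): no segment meets the environment; /teujjuedeospibat/ is unchanged.
Rule 3 (degemination): /jj/ is a geminate; the first /j/ deletes. /teujjuedeospibat/ → teujuedeospibat.
Rule 4 (final a-epenthesis): the form ends in the consonant /t/, so [a] is inserted word-finally. /teujuedeospibat/ → teujuedeospibata.

teujuedeospibata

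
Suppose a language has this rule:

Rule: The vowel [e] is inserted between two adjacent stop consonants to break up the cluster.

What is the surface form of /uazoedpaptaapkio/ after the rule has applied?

/d/ and /p/ form a stop–stop cluster, so [e] is inserted between them.
/p/ and /t/ form a stop–stop cluster, so [e] is inserted between them.
/p/ and /k/ form a stop–stop cluster, so [e] is inserted between them.
Surface form: [uazoedepapetaapekio].

uazoedepapetaapekio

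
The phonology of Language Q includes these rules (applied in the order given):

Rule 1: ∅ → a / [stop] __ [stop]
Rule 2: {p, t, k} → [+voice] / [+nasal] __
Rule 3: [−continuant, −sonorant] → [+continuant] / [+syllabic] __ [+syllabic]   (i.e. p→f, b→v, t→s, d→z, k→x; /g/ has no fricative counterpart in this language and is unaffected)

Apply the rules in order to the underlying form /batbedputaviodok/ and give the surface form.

Rule 1 (stop-cluster a-epenthesis): /t/ and /b/ form a stop–stop cluster, so [a] is inserted between them. /d/ and /p/ form a stop–stop cluster, so [a] is inserted between them. /batbedputaviodok/ → batabedaputaviodok.
Rule 2 (post-nasal voicing): no segment meets the environment; /batabedaputaviodok/ is unchanged.
Rule 3 (intervocalic spirantization): /t/ is a stop between vowels /a/ and /a/, so it spirantizes to the fricative [s]. /b/ is a stop between vowels /a/ and /e/, so it spirantizes to the fricative [v]. /d/ is a stop between vowels /e/ and /a/, so it spirantizes to the fricative [z]. /p/ is a stop between vowels /a/ and /u/, so it spirantizes to the fricative [f]. /t/ is a stop between vowels /u/ and /a/, so it spirantizes to the fricative [s]. /d/ is a stop between vowels /o/ and /o/, so it spirantizes to the fricative [z]. /batabedaputaviodok/ → basavezafusaviozok.

basavezafusaviozok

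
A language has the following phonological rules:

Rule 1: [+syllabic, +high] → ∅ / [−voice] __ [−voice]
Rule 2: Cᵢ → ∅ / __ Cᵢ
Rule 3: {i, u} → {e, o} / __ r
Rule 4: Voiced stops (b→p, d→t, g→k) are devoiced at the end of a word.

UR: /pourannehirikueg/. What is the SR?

pooraneherikuek

Rule 1 (high vowel syncope): no segment meets the environment; /pourannehirikueg/ is unchanged.
Rule 2 (degemination): /nn/ is a geminate; the first /n/ deletes. /pourannehirikueg/ → pouranehirikueg.
Rule 3 (pre-rhotic lowering): /u/ is a high vowel immediately before /r/, so it lowers to [o]. /i/ is a high vowel immediately before /r/, so it lowers to [e]. /pouranehirikueg/ → pooraneherikueg.
Rule 4 (final devoicing): /g/ is a voiced stop in word-final position, so it devoices to [k]. /pooraneherikueg/ → pooraneherikuek.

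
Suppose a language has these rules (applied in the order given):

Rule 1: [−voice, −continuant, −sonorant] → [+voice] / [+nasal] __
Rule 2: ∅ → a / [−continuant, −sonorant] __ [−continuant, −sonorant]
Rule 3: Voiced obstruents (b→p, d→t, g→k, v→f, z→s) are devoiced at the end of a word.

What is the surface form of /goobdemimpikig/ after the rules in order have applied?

goobademimbikik

Rule 1 (post-nasal voicing): /p/ is a voiceless stop immediately after the nasal /m/, so it voices to [b]. /goobdemimpikig/ → goobdemimbikig.
Rule 2 (stop-cluster a-epenthesis): /b/ and /d/ form a stop–stop cluster, so [a] is inserted between them. /goobdemimbikig/ → goobademimbikig.
Rule 3 (final devoicing): /g/ is a voiced obstruent in word-final position, so it devoices to [k]. /goobademimbikig/ → goobademimbikik.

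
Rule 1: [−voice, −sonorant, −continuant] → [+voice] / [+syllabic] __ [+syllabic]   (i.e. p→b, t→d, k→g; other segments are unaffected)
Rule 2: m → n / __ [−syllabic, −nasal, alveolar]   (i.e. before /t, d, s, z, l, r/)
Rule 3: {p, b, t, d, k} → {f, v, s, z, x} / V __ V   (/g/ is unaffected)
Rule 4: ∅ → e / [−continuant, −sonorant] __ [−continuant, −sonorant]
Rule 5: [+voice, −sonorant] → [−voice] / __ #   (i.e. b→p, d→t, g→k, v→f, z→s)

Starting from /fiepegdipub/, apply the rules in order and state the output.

fievegedivup

Rule 1 (intervocalic voicing): /p/ is a voiceless stop between vowels /e/ and /e/, so it voices to [b]. /p/ is a voiceless stop between vowels /i/ and /u/, so it voices to [b]. /fiepegdipub/ → fiebegdibub.
Rule 2 (nasal place assimilation): no segment meets the environment; /fiebegdibub/ is unchanged.
Rule 3 (intervocalic spirantization): /b/ is a stop between vowels /e/ and /e/, so it spirantizes to the fricative [v]. /b/ is a stop between vowels /i/ and /u/, so it spirantizes to the fricative [v]. /fiebegdibub/ → fievegdivub.
Rule 4 (stop-cluster e-epenthesis): /g/ and /d/ form a stop–stop cluster, so [e] is inserted between them. /fievegdivub/ → fievegedivub.
Rule 5 (final devoicing): /b/ is a voiced obstruent in word-final position, so it devoices to [p]. /fievegedivub/ → fievegedivup.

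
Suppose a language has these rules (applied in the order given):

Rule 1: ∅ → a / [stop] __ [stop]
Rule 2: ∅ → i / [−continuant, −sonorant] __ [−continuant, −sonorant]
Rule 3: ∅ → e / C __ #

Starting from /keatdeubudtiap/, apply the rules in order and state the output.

Rule 1 (stop-cluster a-epenthesis): /t/ and /d/ form a stop–stop cluster, so [a] is inserted between them. /d/ and /t/ form a stop–stop cluster, so [a] is inserted between them. /keatdeubudtiap/ → keatadeubudatiap.
Rule 2 (stop-cluster i-epenthesis): no segment meets the environment; /keatadeubudatiap/ is unchanged.
Rule 3 (final e-epenthesis): the form ends in the consonant /p/, so [e] is inserted word-finally. /keatadeubudatiap/ → keatadeubudatiape.

keatadeubudatiape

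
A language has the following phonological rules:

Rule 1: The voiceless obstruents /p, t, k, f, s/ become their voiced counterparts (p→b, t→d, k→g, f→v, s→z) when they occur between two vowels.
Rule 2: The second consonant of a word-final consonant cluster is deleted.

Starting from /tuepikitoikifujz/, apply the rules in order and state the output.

tuebigidoigivuj

Rule 1 (intervocalic voicing): /p/ is a voiceless obstruent between vowels /e/ and /i/, so it voices to [b]. /k/ is a voiceless obstruent between vowels /i/ and /i/, so it voices to [g]. /t/ is a voiceless obstruent between vowels /i/ and /o/, so it voices to [d]. /k/ is a voiceless obstruent between vowels /i/ and /i/, so it voices to [g]. /f/ is a voiceless obstruent between vowels /i/ and /u/, so it voices to [v]. /tuepikitoikifujz/ → tuebigidoigivujz.
Rule 2 (final cluster simplification): /z/ is the second consonant of a word-final cluster /jz/, so it deletes. /tuebigidoigivujz/ → tuebigidoigivuj.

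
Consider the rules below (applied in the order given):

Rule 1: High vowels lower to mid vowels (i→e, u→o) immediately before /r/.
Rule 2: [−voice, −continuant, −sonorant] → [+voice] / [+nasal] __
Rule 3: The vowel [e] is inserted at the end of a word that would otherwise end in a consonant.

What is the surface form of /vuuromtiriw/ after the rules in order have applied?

vuoromderiwe

Rule 1 (pre-rhotic lowering): /u/ is a high vowel immediately before /r/, so it lowers to [o]. /i/ is a high vowel immediately before /r/, so it lowers to [e]. /vuuromtiriw/ → vuoromteriw.
Rule 2 (post-nasal voicing): /t/ is a voiceless stop immediately after the nasal /m/, so it voices to [d]. /vuoromteriw/ → vuoromderiw.
Rule 3 (final e-epenthesis): the form ends in the consonant /w/, so [e] is inserted word-finally. /vuoromderiw/ → vuoromderiwe.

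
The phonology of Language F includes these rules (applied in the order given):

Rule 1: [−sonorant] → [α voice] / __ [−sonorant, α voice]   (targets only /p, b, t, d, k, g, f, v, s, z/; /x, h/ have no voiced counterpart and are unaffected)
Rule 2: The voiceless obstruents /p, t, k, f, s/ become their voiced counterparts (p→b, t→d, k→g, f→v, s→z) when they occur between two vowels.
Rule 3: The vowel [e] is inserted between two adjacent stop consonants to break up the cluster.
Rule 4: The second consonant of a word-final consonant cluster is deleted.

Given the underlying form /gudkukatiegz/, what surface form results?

Rule 1 (regressive voicing assimilation): /d/ precedes the voiceless obstruent /k/, so it devoices to [t] by assimilation. /gudkukatiegz/ → gutkukatiegz.
Rule 2 (intervocalic voicing): /k/ is a voiceless obstruent between vowels /u/ and /a/, so it voices to [g]. /t/ is a voiceless obstruent between vowels /a/ and /i/, so it voices to [d]. /gutkukatiegz/ → gutkugadiegz.
Rule 3 (stop-cluster e-epenthesis): /t/ and /k/ form a stop–stop cluster, so [e] is inserted between them. /gutkugadiegz/ → gutekugadiegz.
Rule 4 (final cluster simplification): /z/ is the second consonant of a word-final cluster /gz/, so it deletes. /gutekugadiegz/ → gutekugadieg.

gutekugadieg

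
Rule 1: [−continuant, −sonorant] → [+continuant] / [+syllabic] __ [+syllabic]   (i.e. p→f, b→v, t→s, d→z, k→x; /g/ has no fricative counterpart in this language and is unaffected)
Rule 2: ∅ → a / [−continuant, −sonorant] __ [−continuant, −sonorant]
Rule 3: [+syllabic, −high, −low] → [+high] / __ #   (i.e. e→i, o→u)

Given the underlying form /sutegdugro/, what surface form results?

Rule 1 (intervocalic spirantization): /t/ is a stop between vowels /u/ and /e/, so it spirantizes to the fricative [s]. /sutegdugro/ → susegdugro.
Rule 2 (stop-cluster a-epenthesis): /g/ and /d/ form a stop–stop cluster, so [a] is inserted between them. /susegdugro/ → susegadugro.
Rule 3 (final vowel raising): /o/ is a mid vowel in word-final position, so it raises to [u]. /susegadugro/ → susegadugru.

susegadugru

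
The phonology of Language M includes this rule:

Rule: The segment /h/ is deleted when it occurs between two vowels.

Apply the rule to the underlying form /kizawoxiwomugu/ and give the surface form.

kizawoxiwomugu

No segment of /kizawoxiwomugu/ meets the structural description of the rule, so the form surfaces unchanged.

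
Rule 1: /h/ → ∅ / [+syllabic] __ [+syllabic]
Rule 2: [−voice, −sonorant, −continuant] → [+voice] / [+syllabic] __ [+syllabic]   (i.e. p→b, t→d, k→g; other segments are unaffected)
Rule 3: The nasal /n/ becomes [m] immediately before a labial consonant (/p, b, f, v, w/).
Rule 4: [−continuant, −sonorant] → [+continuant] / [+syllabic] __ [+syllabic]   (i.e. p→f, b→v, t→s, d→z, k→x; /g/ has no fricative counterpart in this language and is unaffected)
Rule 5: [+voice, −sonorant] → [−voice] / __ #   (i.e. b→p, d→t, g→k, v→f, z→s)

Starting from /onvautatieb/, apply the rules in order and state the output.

Rule 1 (intervocalic h-deletion): no segment meets the environment; /onvautatieb/ is unchanged.
Rule 2 (intervocalic voicing): /t/ is a voiceless stop between vowels /u/ and /a/, so it voices to [d]. /t/ is a voiceless stop between vowels /a/ and /i/, so it voices to [d]. /onvautatieb/ → onvaudadieb.
Rule 3 (nasal place assimilation): /n/ precedes the labial consonant /v/, so it assimilates in place to [m]. /onvaudadieb/ → omvaudadieb.
Rule 4 (intervocalic spirantization): /d/ is a stop between vowels /u/ and /a/, so it spirantizes to the fricative [z]. /d/ is a stop between vowels /a/ and /i/, so it spirantizes to the fricative [z]. /omvaudadieb/ → omvauzazieb.
Rule 5 (final devoicing): /b/ is a voiced obstruent in word-final position, so it devoices to [p]. /omvauzazieb/ → omvauzaziep.

omvauzaziep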